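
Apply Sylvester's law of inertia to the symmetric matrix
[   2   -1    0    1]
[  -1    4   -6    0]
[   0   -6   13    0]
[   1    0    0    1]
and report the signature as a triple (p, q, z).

Answer: (4, 0, 0)

Derivation:
step 0: pivot 2 → sign +
step 1: pivot 7/2 → sign +
step 2: pivot 19/7 → sign +
step 3: pivot 3/19 → sign +
signature = (4, 0, 0)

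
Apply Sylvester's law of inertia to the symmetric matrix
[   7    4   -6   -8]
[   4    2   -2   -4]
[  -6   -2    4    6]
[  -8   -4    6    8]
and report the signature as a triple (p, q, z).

Answer: (2, 2, 0)

Derivation:
step 0: pivot 7 → sign +
step 1: pivot -2/7 → sign −
step 2: pivot 6 → sign +
step 3: pivot -2/3 → sign −
signature = (2, 2, 0)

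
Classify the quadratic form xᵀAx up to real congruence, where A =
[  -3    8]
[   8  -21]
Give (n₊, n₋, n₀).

step 0: pivot -3 → sign −
step 1: pivot 1/3 → sign +
signature = (1, 1, 0)

Answer: (1, 1, 0)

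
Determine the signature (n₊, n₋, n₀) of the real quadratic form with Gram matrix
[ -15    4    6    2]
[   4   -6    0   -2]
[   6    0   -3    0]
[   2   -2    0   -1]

step 0: pivot -15 → sign −
step 1: pivot -74/15 → sign −
step 2: pivot -3/37 → sign −
step 3: pivot 1 → sign +
signature = (1, 3, 0)

Answer: (1, 3, 0)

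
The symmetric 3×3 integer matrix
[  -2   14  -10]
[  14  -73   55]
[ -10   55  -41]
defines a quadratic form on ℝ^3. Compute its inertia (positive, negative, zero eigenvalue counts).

Answer: (1, 1, 1)

Derivation:
step 0: pivot -2 → sign −
step 1: pivot 25 → sign +
step 2: row/col 2 already zero → sign 0
signature = (1, 1, 1)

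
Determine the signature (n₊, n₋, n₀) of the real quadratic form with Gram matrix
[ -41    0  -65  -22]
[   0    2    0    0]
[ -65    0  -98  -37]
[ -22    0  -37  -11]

step 0: pivot -41 → sign −
step 1: pivot 2 → sign +
step 2: pivot 207/41 → sign +
step 3: pivot -2/23 → sign −
signature = (2, 2, 0)

Answer: (2, 2, 0)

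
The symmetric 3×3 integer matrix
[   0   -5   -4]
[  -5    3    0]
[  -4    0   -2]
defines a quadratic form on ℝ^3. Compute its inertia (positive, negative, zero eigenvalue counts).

step 0: pivot 3 → sign +
step 1: pivot -25/3 → sign −
step 2: pivot -2/25 → sign −
signature = (1, 2, 0)

Answer: (1, 2, 0)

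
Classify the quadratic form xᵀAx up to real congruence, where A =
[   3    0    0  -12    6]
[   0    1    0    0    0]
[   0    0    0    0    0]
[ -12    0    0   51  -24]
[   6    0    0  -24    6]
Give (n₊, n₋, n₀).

step 0: pivot 3 → sign +
step 1: pivot 1 → sign +
step 2: pivot 3 → sign +
step 3: pivot -6 → sign −
step 4: row/col 4 already zero → sign 0
signature = (3, 1, 1)

Answer: (3, 1, 1)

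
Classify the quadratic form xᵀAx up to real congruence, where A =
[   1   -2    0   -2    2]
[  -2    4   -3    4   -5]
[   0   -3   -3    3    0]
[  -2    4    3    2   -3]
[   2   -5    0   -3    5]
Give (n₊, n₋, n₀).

step 0: pivot 1 → sign +
step 1: pivot -3 → sign −
step 2: pivot 3 → sign +
step 3: pivot -2 → sign −
step 4: pivot 2/3 → sign +
signature = (3, 2, 0)

Answer: (3, 2, 0)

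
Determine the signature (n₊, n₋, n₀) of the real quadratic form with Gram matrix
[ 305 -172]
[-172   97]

Answer: (2, 0, 0)

Derivation:
step 0: pivot 305 → sign +
step 1: pivot 1/305 → sign +
signature = (2, 0, 0)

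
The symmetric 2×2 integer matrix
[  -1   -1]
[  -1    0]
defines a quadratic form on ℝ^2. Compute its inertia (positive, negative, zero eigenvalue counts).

step 0: pivot -1 → sign −
step 1: pivot 1 → sign +
signature = (1, 1, 0)

Answer: (1, 1, 0)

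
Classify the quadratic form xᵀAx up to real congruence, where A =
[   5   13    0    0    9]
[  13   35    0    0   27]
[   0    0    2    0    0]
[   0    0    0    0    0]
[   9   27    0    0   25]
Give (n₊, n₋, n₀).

Answer: (3, 1, 1)

Derivation:
step 0: pivot 5 → sign +
step 1: pivot 6/5 → sign +
step 2: pivot 2 → sign +
step 3: pivot -2 → sign −
step 4: row/col 4 already zero → sign 0
signature = (3, 1, 1)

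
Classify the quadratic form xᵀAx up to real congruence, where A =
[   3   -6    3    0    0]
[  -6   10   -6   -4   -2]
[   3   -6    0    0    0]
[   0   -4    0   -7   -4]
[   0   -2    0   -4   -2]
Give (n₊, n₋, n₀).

Answer: (2, 2, 1)

Derivation:
step 0: pivot 3 → sign +
step 1: pivot -2 → sign −
step 2: pivot -3 → sign −
step 3: pivot 1 → sign +
step 4: row/col 4 already zero → sign 0
signature = (2, 2, 1)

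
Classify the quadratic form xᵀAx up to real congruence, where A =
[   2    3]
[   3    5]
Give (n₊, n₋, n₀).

step 0: pivot 2 → sign +
step 1: pivot 1/2 → sign +
signature = (2, 0, 0)

Answer: (2, 0, 0)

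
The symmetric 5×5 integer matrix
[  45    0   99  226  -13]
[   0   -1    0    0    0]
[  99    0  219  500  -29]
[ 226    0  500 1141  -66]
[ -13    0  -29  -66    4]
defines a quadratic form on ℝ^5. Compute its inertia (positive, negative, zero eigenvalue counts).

step 0: pivot 45 → sign +
step 1: pivot -1 → sign −
step 2: pivot 6/5 → sign +
step 3: pivot -5/9 → sign −
step 4: pivot 1/5 → sign +
signature = (3, 2, 0)

Answer: (3, 2, 0)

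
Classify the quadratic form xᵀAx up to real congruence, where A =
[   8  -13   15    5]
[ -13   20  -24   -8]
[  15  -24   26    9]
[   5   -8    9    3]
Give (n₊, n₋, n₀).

step 0: pivot 8 → sign +
step 1: pivot -9/8 → sign −
step 2: pivot -2 → sign −
step 3: pivot -1/18 → sign −
signature = (1, 3, 0)

Answer: (1, 3, 0)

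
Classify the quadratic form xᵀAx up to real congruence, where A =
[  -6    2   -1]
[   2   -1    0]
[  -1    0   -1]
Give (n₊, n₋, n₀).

Answer: (0, 3, 0)

Derivation:
step 0: pivot -6 → sign −
step 1: pivot -1/3 → sign −
step 2: pivot -1/2 → sign −
signature = (0, 3, 0)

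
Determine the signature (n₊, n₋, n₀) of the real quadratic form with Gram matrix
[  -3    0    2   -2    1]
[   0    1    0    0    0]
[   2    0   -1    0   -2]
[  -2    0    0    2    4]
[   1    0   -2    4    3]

Answer: (2, 2, 1)

Derivation:
step 0: pivot -3 → sign −
step 1: pivot 1 → sign +
step 2: pivot 1/3 → sign +
step 3: pivot -2 → sign −
step 4: row/col 4 already zero → sign 0
signature = (2, 2, 1)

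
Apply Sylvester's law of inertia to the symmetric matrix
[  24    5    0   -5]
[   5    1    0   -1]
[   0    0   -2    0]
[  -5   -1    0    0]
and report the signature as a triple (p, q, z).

Answer: (1, 3, 0)

Derivation:
step 0: pivot 24 → sign +
step 1: pivot -1/24 → sign −
step 2: pivot -2 → sign −
step 3: pivot -1 → sign −
signature = (1, 3, 0)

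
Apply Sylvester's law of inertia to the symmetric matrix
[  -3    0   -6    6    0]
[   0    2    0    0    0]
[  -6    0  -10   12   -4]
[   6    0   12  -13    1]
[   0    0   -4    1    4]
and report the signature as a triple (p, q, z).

step 0: pivot -3 → sign −
step 1: pivot 2 → sign +
step 2: pivot 2 → sign +
step 3: pivot -1 → sign −
step 4: pivot -3 → sign −
signature = (2, 3, 0)

Answer: (2, 3, 0)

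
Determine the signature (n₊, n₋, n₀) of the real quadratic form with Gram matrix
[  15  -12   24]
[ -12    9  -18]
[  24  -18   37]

step 0: pivot 15 → sign +
step 1: pivot -3/5 → sign −
step 2: pivot 1 → sign +
signature = (2, 1, 0)

Answer: (2, 1, 0)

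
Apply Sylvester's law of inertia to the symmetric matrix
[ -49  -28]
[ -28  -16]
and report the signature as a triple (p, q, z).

Answer: (0, 1, 1)

Derivation:
step 0: pivot -49 → sign −
step 1: row/col 1 already zero → sign 0
signature = (0, 1, 1)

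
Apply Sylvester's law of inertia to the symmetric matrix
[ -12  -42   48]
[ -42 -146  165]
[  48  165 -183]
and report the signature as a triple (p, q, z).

Answer: (1, 1, 1)

Derivation:
step 0: pivot -12 → sign −
step 1: pivot 1 → sign +
step 2: row/col 2 already zero → sign 0
signature = (1, 1, 1)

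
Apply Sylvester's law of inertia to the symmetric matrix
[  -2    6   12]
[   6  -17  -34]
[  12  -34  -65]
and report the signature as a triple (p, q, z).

Answer: (2, 1, 0)

Derivation:
step 0: pivot -2 → sign −
step 1: pivot 1 → sign +
step 2: pivot 3 → sign +
signature = (2, 1, 0)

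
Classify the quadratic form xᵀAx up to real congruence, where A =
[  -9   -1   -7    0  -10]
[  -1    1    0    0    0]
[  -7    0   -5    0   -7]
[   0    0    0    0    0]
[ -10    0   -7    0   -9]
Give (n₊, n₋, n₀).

Answer: (2, 2, 1)

Derivation:
step 0: pivot -9 → sign −
step 1: pivot 10/9 → sign +
step 2: pivot -1/10 → sign −
step 3: pivot 1 → sign +
step 4: row/col 4 already zero → sign 0
signature = (2, 2, 1)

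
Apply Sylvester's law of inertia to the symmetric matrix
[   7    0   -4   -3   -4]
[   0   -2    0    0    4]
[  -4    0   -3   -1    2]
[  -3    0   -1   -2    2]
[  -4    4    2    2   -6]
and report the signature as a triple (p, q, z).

step 0: pivot 7 → sign +
step 1: pivot -2 → sign −
step 2: pivot -37/7 → sign −
step 3: pivot -70/37 → sign −
step 4: pivot -6/35 → sign −
signature = (1, 4, 0)

Answer: (1, 4, 0)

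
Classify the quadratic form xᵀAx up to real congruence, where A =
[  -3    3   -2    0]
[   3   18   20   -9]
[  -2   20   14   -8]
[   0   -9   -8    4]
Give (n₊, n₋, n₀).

Answer: (2, 2, 0)

Derivation:
step 0: pivot -3 → sign −
step 1: pivot 21 → sign +
step 2: pivot -2/21 → sign −
step 3: pivot 1 → sign +
signature = (2, 2, 0)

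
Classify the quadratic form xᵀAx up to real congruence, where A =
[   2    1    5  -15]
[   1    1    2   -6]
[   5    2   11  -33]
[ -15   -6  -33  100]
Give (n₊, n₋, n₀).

Answer: (3, 1, 0)

Derivation:
step 0: pivot 2 → sign +
step 1: pivot 1/2 → sign +
step 2: pivot -2 → sign −
step 3: pivot 1 → sign +
signature = (3, 1, 0)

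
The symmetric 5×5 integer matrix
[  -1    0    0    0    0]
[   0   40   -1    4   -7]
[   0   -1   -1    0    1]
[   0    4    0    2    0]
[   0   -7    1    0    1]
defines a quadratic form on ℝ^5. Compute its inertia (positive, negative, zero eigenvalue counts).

step 0: pivot -1 → sign −
step 1: pivot 40 → sign +
step 2: pivot -41/40 → sign −
step 3: pivot 66/41 → sign +
step 4: pivot 2/33 → sign +
signature = (3, 2, 0)

Answer: (3, 2, 0)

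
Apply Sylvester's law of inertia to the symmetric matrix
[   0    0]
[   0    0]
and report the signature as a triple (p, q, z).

Answer: (0, 0, 2)

Derivation:
step 0: row/col 0 already zero → sign 0
step 1: row/col 1 already zero → sign 0
signature = (0, 0, 2)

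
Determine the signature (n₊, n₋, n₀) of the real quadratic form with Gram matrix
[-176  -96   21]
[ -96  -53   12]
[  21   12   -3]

step 0: pivot -176 → sign −
step 1: pivot -7/11 → sign −
step 2: pivot -3/112 → sign −
signature = (0, 3, 0)

Answer: (0, 3, 0)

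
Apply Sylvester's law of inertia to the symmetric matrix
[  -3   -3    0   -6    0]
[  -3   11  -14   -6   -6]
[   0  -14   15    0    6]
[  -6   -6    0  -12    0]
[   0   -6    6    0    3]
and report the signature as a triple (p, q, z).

step 0: pivot -3 → sign −
step 1: pivot 14 → sign +
step 2: pivot 1 → sign +
step 3: pivot 3/7 → sign +
step 4: row/col 4 already zero → sign 0
signature = (3, 1, 1)

Answer: (3, 1, 1)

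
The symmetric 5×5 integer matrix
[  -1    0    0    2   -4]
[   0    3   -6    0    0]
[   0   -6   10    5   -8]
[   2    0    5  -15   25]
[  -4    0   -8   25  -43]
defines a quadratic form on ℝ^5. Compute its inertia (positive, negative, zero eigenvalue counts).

Answer: (2, 3, 0)

Derivation:
step 0: pivot -1 → sign −
step 1: pivot 3 → sign +
step 2: pivot -2 → sign −
step 3: pivot 3/2 → sign +
step 4: pivot -1 → sign −
signature = (2, 3, 0)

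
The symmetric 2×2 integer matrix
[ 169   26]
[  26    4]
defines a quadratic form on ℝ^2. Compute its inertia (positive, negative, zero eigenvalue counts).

step 0: pivot 169 → sign +
step 1: row/col 1 already zero → sign 0
signature = (1, 0, 1)

Answer: (1, 0, 1)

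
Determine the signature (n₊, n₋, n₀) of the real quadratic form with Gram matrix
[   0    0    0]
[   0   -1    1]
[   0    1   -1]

Answer: (0, 1, 2)

Derivation:
step 0: pivot -1 → sign −
step 1: row/col 1 already zero → sign 0
step 2: row/col 2 already zero → sign 0
signature = (0, 1, 2)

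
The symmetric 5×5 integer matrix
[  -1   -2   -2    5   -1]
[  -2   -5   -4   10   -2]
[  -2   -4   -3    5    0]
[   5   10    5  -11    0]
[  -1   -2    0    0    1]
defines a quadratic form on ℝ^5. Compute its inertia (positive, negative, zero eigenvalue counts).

Answer: (2, 3, 0)

Derivation:
step 0: pivot -1 → sign −
step 1: pivot -1 → sign −
step 2: pivot 1 → sign +
step 3: pivot -11 → sign −
step 4: pivot 3/11 → sign +
signature = (2, 3, 0)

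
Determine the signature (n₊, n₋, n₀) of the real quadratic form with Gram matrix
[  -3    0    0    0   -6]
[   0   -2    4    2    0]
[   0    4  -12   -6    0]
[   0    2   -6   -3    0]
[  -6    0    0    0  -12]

step 0: pivot -3 → sign −
step 1: pivot -2 → sign −
step 2: pivot -4 → sign −
step 3: row/col 3 already zero → sign 0
step 4: row/col 4 already zero → sign 0
signature = (0, 3, 2)

Answer: (0, 3, 2)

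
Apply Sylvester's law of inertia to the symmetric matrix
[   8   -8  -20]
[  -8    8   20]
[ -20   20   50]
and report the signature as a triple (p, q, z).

step 0: pivot 8 → sign +
step 1: row/col 1 already zero → sign 0
step 2: row/col 2 already zero → sign 0
signature = (1, 0, 2)

Answer: (1, 0, 2)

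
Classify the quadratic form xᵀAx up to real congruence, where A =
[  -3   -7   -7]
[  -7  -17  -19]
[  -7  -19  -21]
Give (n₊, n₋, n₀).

Answer: (1, 2, 0)

Derivation:
step 0: pivot -3 → sign −
step 1: pivot -2/3 → sign −
step 2: pivot 6 → sign +
signature = (1, 2, 0)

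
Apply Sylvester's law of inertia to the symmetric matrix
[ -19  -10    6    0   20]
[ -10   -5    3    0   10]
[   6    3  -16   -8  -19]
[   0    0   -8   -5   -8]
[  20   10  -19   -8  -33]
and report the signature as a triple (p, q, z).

step 0: pivot -19 → sign −
step 1: pivot 5/19 → sign +
step 2: pivot -71/5 → sign −
step 3: pivot -35/71 → sign −
step 4: pivot -6/35 → sign −
signature = (1, 4, 0)

Answer: (1, 4, 0)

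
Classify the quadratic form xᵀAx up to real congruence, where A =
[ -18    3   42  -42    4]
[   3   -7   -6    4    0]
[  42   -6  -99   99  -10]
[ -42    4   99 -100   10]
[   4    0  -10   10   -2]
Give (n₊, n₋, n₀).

step 0: pivot -18 → sign −
step 1: pivot -13/2 → sign −
step 2: pivot -11/13 → sign −
step 3: pivot -3/11 → sign −
step 4: pivot -2/3 → sign −
signature = (0, 5, 0)

Answer: (0, 5, 0)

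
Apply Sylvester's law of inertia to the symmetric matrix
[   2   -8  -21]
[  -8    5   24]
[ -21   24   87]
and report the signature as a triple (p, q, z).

step 0: pivot 2 → sign +
step 1: pivot -27 → sign −
step 2: pivot -1/6 → sign −
signature = (1, 2, 0)

Answer: (1, 2, 0)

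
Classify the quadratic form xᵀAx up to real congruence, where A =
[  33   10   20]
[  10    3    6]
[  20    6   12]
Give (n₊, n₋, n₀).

Answer: (1, 1, 1)

Derivation:
step 0: pivot 33 → sign +
step 1: pivot -1/33 → sign −
step 2: row/col 2 already zero → sign 0
signature = (1, 1, 1)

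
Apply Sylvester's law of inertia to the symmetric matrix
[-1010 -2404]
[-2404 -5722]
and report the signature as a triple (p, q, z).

step 0: pivot -1010 → sign −
step 1: pivot -2/505 → sign −
signature = (0, 2, 0)

Answer: (0, 2, 0)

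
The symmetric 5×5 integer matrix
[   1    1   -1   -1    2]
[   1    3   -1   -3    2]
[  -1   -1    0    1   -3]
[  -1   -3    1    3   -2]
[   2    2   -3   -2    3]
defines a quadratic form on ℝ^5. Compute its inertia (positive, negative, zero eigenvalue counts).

Answer: (2, 1, 2)

Derivation:
step 0: pivot 1 → sign +
step 1: pivot 2 → sign +
step 2: pivot -1 → sign −
step 3: row/col 3 already zero → sign 0
step 4: row/col 4 already zero → sign 0
signature = (2, 1, 2)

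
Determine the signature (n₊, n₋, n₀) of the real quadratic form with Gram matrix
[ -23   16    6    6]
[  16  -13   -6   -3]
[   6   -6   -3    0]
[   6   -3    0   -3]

step 0: pivot -23 → sign −
step 1: pivot -43/23 → sign −
step 2: pivot 15/43 → sign +
step 3: pivot -6/5 → sign −
signature = (1, 3, 0)

Answer: (1, 3, 0)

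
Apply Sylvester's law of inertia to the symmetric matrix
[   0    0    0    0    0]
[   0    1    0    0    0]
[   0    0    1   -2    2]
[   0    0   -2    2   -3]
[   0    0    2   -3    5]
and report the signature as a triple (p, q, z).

Answer: (3, 1, 1)

Derivation:
step 0: pivot 1 → sign +
step 1: pivot 1 → sign +
step 2: pivot -2 → sign −
step 3: pivot 3/2 → sign +
step 4: row/col 4 already zero → sign 0
signature = (3, 1, 1)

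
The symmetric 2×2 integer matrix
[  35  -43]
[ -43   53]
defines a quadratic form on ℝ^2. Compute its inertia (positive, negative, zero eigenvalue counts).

Answer: (2, 0, 0)

Derivation:
step 0: pivot 35 → sign +
step 1: pivot 6/35 → sign +
signature = (2, 0, 0)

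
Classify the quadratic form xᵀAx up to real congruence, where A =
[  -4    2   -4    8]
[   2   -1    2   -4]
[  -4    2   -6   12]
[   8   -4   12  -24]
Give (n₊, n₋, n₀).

step 0: pivot -4 → sign −
step 1: pivot -2 → sign −
step 2: row/col 2 already zero → sign 0
step 3: row/col 3 already zero → sign 0
signature = (0, 2, 2)

Answer: (0, 2, 2)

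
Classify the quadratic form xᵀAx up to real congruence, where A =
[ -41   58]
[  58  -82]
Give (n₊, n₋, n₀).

step 0: pivot -41 → sign −
step 1: pivot 2/41 → sign +
signature = (1, 1, 0)

Answer: (1, 1, 0)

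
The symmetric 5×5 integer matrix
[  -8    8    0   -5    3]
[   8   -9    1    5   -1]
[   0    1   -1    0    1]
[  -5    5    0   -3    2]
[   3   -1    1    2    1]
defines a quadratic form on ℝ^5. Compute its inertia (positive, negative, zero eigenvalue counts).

Answer: (2, 3, 0)

Derivation:
step 0: pivot -8 → sign −
step 1: pivot -1 → sign −
step 2: pivot 1/8 → sign +
step 3: pivot 6 → sign +
step 4: pivot -3/2 → sign −
signature = (2, 3, 0)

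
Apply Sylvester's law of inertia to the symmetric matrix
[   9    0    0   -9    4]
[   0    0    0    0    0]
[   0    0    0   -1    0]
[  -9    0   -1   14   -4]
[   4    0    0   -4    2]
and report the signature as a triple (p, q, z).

step 0: pivot 9 → sign +
step 1: pivot 5 → sign +
step 2: pivot -1/5 → sign −
step 3: pivot 2/9 → sign +
step 4: row/col 4 already zero → sign 0
signature = (3, 1, 1)

Answer: (3, 1, 1)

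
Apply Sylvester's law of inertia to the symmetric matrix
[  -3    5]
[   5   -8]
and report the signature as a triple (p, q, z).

step 0: pivot -3 → sign −
step 1: pivot 1/3 → sign +
signature = (1, 1, 0)

Answer: (1, 1, 0)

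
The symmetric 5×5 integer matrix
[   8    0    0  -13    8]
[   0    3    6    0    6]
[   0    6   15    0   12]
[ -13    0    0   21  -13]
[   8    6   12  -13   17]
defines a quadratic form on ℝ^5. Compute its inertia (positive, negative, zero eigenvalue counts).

step 0: pivot 8 → sign +
step 1: pivot 3 → sign +
step 2: pivot 3 → sign +
step 3: pivot -1/8 → sign −
step 4: pivot -3 → sign −
signature = (3, 2, 0)

Answer: (3, 2, 0)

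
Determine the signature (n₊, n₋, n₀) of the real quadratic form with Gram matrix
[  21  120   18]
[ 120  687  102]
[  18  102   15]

step 0: pivot 21 → sign +
step 1: pivot 9/7 → sign +
step 2: pivot -1 → sign −
signature = (2, 1, 0)

Answer: (2, 1, 0)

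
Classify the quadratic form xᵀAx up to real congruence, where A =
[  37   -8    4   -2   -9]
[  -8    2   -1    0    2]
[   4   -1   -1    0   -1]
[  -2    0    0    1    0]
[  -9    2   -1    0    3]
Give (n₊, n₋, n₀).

step 0: pivot 37 → sign +
step 1: pivot 10/37 → sign +
step 2: pivot -3/2 → sign −
step 3: pivot 1/5 → sign +
step 4: row/col 4 already zero → sign 0
signature = (3, 1, 1)

Answer: (3, 1, 1)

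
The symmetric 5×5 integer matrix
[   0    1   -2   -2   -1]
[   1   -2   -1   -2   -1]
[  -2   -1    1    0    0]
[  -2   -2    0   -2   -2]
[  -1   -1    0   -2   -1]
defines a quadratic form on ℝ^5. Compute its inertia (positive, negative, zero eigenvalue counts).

Answer: (2, 3, 0)

Derivation:
step 0: pivot -2 → sign −
step 1: pivot 1/2 → sign +
step 2: pivot -11 → sign −
step 3: pivot -2/11 → sign −
step 4: pivot 6 → sign +
signature = (2, 3, 0)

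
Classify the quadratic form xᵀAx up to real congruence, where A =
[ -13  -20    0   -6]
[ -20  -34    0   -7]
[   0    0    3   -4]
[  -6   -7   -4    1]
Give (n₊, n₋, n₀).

Answer: (1, 3, 0)

Derivation:
step 0: pivot -13 → sign −
step 1: pivot -42/13 → sign −
step 2: pivot 3 → sign +
step 3: pivot -1/42 → sign −
signature = (1, 3, 0)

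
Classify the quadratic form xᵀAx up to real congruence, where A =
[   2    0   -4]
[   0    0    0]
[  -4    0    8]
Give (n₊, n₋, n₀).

Answer: (1, 0, 2)

Derivation:
step 0: pivot 2 → sign +
step 1: row/col 1 already zero → sign 0
step 2: row/col 2 already zero → sign 0
signature = (1, 0, 2)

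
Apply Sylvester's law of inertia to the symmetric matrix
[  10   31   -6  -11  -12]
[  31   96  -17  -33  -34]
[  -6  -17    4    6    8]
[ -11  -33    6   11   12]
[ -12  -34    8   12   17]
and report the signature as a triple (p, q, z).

step 0: pivot 10 → sign +
step 1: pivot -1/10 → sign −
step 2: pivot 26 → sign +
step 3: pivot -3/26 → sign −
step 4: pivot 1 → sign +
signature = (3, 2, 0)

Answer: (3, 2, 0)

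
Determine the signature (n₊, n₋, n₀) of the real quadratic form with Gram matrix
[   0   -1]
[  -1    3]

Answer: (1, 1, 0)

Derivation:
step 0: pivot 3 → sign +
step 1: pivot -1/3 → sign −
signature = (1, 1, 0)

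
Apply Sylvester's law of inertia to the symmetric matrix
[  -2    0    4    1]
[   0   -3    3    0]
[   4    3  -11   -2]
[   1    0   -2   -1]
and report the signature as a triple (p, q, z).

Answer: (0, 3, 1)

Derivation:
step 0: pivot -2 → sign −
step 1: pivot -3 → sign −
step 2: pivot -1/2 → sign −
step 3: row/col 3 already zero → sign 0
signature = (0, 3, 1)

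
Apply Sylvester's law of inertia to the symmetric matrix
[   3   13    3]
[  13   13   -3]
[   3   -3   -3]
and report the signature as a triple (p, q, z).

Answer: (1, 2, 0)

Derivation:
step 0: pivot 3 → sign +
step 1: pivot -130/3 → sign −
step 2: pivot -6/65 → sign −
signature = (1, 2, 0)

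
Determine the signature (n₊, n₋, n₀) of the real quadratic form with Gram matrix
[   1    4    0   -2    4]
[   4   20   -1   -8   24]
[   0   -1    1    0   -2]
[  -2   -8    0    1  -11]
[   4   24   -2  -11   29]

step 0: pivot 1 → sign +
step 1: pivot 4 → sign +
step 2: pivot 3/4 → sign +
step 3: pivot -3 → sign −
step 4: row/col 4 already zero → sign 0
signature = (3, 1, 1)

Answer: (3, 1, 1)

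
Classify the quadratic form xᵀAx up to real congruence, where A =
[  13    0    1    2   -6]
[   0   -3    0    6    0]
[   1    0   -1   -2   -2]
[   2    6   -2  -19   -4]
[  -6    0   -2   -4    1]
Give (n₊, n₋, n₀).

step 0: pivot 13 → sign +
step 1: pivot -3 → sign −
step 2: pivot -14/13 → sign −
step 3: pivot -3 → sign −
step 4: pivot 3/7 → sign +
signature = (2, 3, 0)

Answer: (2, 3, 0)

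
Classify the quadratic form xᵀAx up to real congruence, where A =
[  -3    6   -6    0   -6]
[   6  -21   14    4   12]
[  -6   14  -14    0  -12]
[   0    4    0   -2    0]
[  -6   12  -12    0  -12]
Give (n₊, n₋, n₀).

step 0: pivot -3 → sign −
step 1: pivot -9 → sign −
step 2: pivot -14/9 → sign −
step 3: pivot 2/7 → sign +
step 4: row/col 4 already zero → sign 0
signature = (1, 3, 1)

Answer: (1, 3, 1)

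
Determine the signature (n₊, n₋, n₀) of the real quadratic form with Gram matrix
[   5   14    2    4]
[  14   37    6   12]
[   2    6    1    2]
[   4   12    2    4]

step 0: pivot 5 → sign +
step 1: pivot -11/5 → sign −
step 2: pivot 3/11 → sign +
step 3: row/col 3 already zero → sign 0
signature = (2, 1, 1)

Answer: (2, 1, 1)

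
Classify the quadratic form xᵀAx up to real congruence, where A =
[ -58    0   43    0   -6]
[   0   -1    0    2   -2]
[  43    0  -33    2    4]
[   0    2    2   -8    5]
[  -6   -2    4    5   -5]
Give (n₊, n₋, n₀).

step 0: pivot -58 → sign −
step 1: pivot -1 → sign −
step 2: pivot -65/58 → sign −
step 3: pivot -28/65 → sign −
step 4: pivot -3/28 → sign −
signature = (0, 5, 0)

Answer: (0, 5, 0)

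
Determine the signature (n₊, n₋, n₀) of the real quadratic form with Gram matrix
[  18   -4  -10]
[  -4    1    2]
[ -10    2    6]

Answer: (2, 0, 1)

Derivation:
step 0: pivot 18 → sign +
step 1: pivot 1/9 → sign +
step 2: row/col 2 already zero → sign 0
signature = (2, 0, 1)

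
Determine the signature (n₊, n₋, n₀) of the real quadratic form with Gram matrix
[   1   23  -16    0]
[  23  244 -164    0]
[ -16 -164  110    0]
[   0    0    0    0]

Answer: (2, 1, 1)

Derivation:
step 0: pivot 1 → sign +
step 1: pivot -285 → sign −
step 2: pivot 2/95 → sign +
step 3: row/col 3 already zero → sign 0
signature = (2, 1, 1)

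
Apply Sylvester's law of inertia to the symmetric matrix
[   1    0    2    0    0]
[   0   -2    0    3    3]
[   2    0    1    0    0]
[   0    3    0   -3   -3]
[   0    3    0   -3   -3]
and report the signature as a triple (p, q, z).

step 0: pivot 1 → sign +
step 1: pivot -2 → sign −
step 2: pivot -3 → sign −
step 3: pivot 3/2 → sign +
step 4: row/col 4 already zero → sign 0
signature = (2, 2, 1)

Answer: (2, 2, 1)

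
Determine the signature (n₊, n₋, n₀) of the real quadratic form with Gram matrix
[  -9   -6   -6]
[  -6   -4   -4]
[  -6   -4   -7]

step 0: pivot -9 → sign −
step 1: pivot -3 → sign −
step 2: row/col 2 already zero → sign 0
signature = (0, 2, 1)

Answer: (0, 2, 1)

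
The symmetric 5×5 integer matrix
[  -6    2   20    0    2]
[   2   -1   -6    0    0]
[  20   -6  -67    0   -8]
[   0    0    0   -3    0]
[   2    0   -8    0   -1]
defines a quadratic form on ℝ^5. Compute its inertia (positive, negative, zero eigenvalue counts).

Answer: (2, 3, 0)

Derivation:
step 0: pivot -6 → sign −
step 1: pivot -1/3 → sign −
step 2: pivot 1 → sign +
step 3: pivot -3 → sign −
step 4: pivot 1 → sign +
signature = (2, 3, 0)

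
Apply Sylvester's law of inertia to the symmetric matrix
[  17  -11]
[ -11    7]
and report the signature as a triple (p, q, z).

Answer: (1, 1, 0)

Derivation:
step 0: pivot 17 → sign +
step 1: pivot -2/17 → sign −
signature = (1, 1, 0)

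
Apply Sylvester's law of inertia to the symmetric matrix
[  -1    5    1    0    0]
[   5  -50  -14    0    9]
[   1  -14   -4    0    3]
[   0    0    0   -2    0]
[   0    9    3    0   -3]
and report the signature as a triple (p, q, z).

step 0: pivot -1 → sign −
step 1: pivot -25 → sign −
step 2: pivot 6/25 → sign +
step 3: pivot -2 → sign −
step 4: row/col 4 already zero → sign 0
signature = (1, 3, 1)

Answer: (1, 3, 1)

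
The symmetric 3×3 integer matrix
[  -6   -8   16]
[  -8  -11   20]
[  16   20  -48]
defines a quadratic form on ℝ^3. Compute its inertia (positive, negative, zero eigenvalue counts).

step 0: pivot -6 → sign −
step 1: pivot -1/3 → sign −
step 2: row/col 2 already zero → sign 0
signature = (0, 2, 1)

Answer: (0, 2, 1)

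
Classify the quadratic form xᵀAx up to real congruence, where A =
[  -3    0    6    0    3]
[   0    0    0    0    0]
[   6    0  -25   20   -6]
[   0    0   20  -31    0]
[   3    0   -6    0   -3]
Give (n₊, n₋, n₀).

Answer: (0, 3, 2)

Derivation:
step 0: pivot -3 → sign −
step 1: pivot -13 → sign −
step 2: pivot -3/13 → sign −
step 3: row/col 3 already zero → sign 0
step 4: row/col 4 already zero → sign 0
signature = (0, 3, 2)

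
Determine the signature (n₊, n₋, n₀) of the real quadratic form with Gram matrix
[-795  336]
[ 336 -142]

Answer: (1, 1, 0)

Derivation:
step 0: pivot -795 → sign −
step 1: pivot 2/265 → sign +
signature = (1, 1, 0)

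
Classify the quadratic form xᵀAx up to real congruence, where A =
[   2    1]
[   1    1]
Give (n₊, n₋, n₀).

step 0: pivot 2 → sign +
step 1: pivot 1/2 → sign +
signature = (2, 0, 0)

Answer: (2, 0, 0)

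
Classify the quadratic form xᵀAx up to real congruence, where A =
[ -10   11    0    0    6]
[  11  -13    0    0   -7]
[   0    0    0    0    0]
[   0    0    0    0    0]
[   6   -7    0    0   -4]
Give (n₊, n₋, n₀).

step 0: pivot -10 → sign −
step 1: pivot -9/10 → sign −
step 2: pivot -2/9 → sign −
step 3: row/col 3 already zero → sign 0
step 4: row/col 4 already zero → sign 0
signature = (0, 3, 2)

Answer: (0, 3, 2)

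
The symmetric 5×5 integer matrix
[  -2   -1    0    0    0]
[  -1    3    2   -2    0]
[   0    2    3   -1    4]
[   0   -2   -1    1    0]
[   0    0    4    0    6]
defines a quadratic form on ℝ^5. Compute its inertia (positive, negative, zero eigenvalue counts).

Answer: (2, 3, 0)

Derivation:
step 0: pivot -2 → sign −
step 1: pivot 7/2 → sign +
step 2: pivot 13/7 → sign +
step 3: pivot -2/13 → sign −
step 4: pivot -2 → sign −
signature = (2, 3, 0)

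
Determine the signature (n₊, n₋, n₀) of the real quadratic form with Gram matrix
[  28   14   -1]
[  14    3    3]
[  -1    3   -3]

step 0: pivot 28 → sign +
step 1: pivot -4 → sign −
step 2: pivot 3/112 → sign +
signature = (2, 1, 0)

Answer: (2, 1, 0)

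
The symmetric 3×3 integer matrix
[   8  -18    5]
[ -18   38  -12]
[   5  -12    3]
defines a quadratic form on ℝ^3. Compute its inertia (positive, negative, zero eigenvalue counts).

step 0: pivot 8 → sign +
step 1: pivot -5/2 → sign −
step 2: pivot 1/10 → sign +
signature = (2, 1, 0)

Answer: (2, 1, 0)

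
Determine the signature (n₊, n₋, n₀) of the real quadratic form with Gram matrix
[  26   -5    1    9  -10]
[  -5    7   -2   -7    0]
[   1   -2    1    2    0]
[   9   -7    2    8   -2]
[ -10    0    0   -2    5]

Answer: (5, 0, 0)

Derivation:
step 0: pivot 26 → sign +
step 1: pivot 157/26 → sign +
step 2: pivot 66/157 → sign +
step 3: pivot 3/11 → sign +
step 4: pivot 1/3 → sign +
signature = (5, 0, 0)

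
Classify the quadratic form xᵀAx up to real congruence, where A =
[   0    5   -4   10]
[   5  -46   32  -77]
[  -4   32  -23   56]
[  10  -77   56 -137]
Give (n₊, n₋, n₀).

Answer: (1, 3, 0)

Derivation:
step 0: pivot -46 → sign −
step 1: pivot 25/46 → sign +
step 2: pivot -31/25 → sign −
step 3: pivot -3/31 → sign −
signature = (1, 3, 0)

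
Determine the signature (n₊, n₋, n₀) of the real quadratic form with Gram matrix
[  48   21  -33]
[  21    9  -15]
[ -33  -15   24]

Answer: (2, 1, 0)

Derivation:
step 0: pivot 48 → sign +
step 1: pivot -3/16 → sign −
step 2: pivot 3 → sign +
signature = (2, 1, 0)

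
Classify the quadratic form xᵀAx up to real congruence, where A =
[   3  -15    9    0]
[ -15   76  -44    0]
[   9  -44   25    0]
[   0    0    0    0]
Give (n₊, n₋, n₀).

step 0: pivot 3 → sign +
step 1: pivot 1 → sign +
step 2: pivot -3 → sign −
step 3: row/col 3 already zero → sign 0
signature = (2, 1, 1)

Answer: (2, 1, 1)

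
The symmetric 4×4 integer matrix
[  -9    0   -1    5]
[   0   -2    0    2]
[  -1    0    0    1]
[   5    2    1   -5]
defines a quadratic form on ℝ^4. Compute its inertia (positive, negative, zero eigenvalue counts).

Answer: (1, 3, 0)

Derivation:
step 0: pivot -9 → sign −
step 1: pivot -2 → sign −
step 2: pivot 1/9 → sign +
step 3: pivot -2 → sign −
signature = (1, 3, 0)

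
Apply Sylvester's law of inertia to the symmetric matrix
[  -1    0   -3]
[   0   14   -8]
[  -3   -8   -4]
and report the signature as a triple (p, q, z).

Answer: (2, 1, 0)

Derivation:
step 0: pivot -1 → sign −
step 1: pivot 14 → sign +
step 2: pivot 3/7 → sign +
signature = (2, 1, 0)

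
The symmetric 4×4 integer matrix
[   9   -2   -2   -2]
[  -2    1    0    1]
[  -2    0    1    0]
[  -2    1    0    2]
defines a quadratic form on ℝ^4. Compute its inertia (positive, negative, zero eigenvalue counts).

step 0: pivot 9 → sign +
step 1: pivot 5/9 → sign +
step 2: pivot 1/5 → sign +
step 3: pivot 1 → sign +
signature = (4, 0, 0)

Answer: (4, 0, 0)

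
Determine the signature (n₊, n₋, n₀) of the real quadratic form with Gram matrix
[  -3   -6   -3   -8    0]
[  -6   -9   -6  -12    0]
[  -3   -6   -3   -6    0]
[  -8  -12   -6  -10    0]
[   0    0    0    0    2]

step 0: pivot -3 → sign −
step 1: pivot 3 → sign +
step 2: pivot 6 → sign +
step 3: pivot -2/3 → sign −
step 4: pivot 2 → sign +
signature = (3, 2, 0)

Answer: (3, 2, 0)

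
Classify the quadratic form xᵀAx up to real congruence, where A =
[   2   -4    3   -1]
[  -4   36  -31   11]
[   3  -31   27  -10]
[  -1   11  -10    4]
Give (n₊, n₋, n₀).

step 0: pivot 2 → sign +
step 1: pivot 28 → sign +
step 2: pivot 5/28 → sign +
step 3: pivot -3/5 → sign −
signature = (3, 1, 0)

Answer: (3, 1, 0)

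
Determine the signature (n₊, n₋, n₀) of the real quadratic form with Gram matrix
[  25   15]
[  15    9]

Answer: (1, 0, 1)

Derivation:
step 0: pivot 25 → sign +
step 1: row/col 1 already zero → sign 0
signature = (1, 0, 1)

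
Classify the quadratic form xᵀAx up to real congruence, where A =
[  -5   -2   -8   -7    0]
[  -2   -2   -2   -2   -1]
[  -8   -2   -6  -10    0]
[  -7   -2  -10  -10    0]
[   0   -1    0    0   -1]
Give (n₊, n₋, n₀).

step 0: pivot -5 → sign −
step 1: pivot -6/5 → sign −
step 2: pivot 8 → sign +
step 3: pivot -1/6 → sign −
step 4: pivot 3/4 → sign +
signature = (2, 3, 0)

Answer: (2, 3, 0)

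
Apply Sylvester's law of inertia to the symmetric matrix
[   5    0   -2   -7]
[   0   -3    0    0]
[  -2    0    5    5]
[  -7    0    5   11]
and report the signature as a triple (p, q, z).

Answer: (3, 1, 0)

Derivation:
step 0: pivot 5 → sign +
step 1: pivot -3 → sign −
step 2: pivot 21/5 → sign +
step 3: pivot 1/21 → sign +
signature = (3, 1, 0)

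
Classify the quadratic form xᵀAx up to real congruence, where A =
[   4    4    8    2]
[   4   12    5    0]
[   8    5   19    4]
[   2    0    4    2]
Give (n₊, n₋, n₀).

step 0: pivot 4 → sign +
step 1: pivot 8 → sign +
step 2: pivot 15/8 → sign +
step 3: pivot 1/5 → sign +
signature = (4, 0, 0)

Answer: (4, 0, 0)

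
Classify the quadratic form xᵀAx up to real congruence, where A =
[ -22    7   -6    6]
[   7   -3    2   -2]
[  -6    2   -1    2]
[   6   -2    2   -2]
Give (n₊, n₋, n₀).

Answer: (1, 3, 0)

Derivation:
step 0: pivot -22 → sign −
step 1: pivot -17/22 → sign −
step 2: pivot 11/17 → sign +
step 3: pivot -6/11 → sign −
signature = (1, 3, 0)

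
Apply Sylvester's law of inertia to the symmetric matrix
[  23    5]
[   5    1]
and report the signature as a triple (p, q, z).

step 0: pivot 23 → sign +
step 1: pivot -2/23 → sign −
signature = (1, 1, 0)

Answer: (1, 1, 0)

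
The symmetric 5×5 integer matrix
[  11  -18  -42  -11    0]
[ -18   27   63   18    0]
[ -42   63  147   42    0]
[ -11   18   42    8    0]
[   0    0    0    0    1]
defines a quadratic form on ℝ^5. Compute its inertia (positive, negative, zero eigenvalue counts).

Answer: (2, 2, 1)

Derivation:
step 0: pivot 11 → sign +
step 1: pivot -27/11 → sign −
step 2: pivot -3 → sign −
step 3: pivot 1 → sign +
step 4: row/col 4 already zero → sign 0
signature = (2, 2, 1)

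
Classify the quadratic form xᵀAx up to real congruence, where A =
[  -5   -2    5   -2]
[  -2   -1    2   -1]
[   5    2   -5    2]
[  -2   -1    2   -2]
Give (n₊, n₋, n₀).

Answer: (0, 3, 1)

Derivation:
step 0: pivot -5 → sign −
step 1: pivot -1/5 → sign −
step 2: pivot -1 → sign −
step 3: row/col 3 already zero → sign 0
signature = (0, 3, 1)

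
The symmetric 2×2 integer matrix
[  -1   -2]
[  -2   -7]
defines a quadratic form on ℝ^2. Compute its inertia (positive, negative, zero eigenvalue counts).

step 0: pivot -1 → sign −
step 1: pivot -3 → sign −
signature = (0, 2, 0)

Answer: (0, 2, 0)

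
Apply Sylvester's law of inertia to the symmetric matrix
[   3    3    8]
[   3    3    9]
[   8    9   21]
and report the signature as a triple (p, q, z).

step 0: pivot 3 → sign +
step 1: pivot -1/3 → sign −
step 2: pivot 3 → sign +
signature = (2, 1, 0)

Answer: (2, 1, 0)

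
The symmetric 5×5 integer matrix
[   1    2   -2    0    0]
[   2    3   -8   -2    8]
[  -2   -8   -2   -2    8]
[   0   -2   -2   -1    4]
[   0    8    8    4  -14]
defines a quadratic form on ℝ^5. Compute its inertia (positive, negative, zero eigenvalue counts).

Answer: (3, 2, 0)

Derivation:
step 0: pivot 1 → sign +
step 1: pivot -1 → sign −
step 2: pivot 10 → sign +
step 3: pivot -3/5 → sign −
step 4: pivot 2 → sign +
signature = (3, 2, 0)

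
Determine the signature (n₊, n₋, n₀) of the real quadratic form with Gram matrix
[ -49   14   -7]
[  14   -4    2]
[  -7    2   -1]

step 0: pivot -49 → sign −
step 1: row/col 1 already zero → sign 0
step 2: row/col 2 already zero → sign 0
signature = (0, 1, 2)

Answer: (0, 1, 2)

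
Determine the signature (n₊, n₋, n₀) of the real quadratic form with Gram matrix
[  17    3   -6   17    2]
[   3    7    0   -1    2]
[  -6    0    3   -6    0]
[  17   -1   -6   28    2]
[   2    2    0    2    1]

Answer: (5, 0, 0)

Derivation:
step 0: pivot 17 → sign +
step 1: pivot 110/17 → sign +
step 2: pivot 39/55 → sign +
step 3: pivot 103/13 → sign +
step 4: pivot 3/103 → sign +
signature = (5, 0, 0)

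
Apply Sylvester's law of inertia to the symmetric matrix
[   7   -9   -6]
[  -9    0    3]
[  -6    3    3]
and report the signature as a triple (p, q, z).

Answer: (1, 2, 0)

Derivation:
step 0: pivot 7 → sign +
step 1: pivot -81/7 → sign −
step 2: pivot -2/9 → sign −
signature = (1, 2, 0)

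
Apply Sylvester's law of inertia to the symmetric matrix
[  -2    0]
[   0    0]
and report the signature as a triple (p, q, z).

step 0: pivot -2 → sign −
step 1: row/col 1 already zero → sign 0
signature = (0, 1, 1)

Answer: (0, 1, 1)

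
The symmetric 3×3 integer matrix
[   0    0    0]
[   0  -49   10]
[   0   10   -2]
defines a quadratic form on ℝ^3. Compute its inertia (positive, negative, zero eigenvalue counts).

step 0: pivot -49 → sign −
step 1: pivot 2/49 → sign +
step 2: row/col 2 already zero → sign 0
signature = (1, 1, 1)

Answer: (1, 1, 1)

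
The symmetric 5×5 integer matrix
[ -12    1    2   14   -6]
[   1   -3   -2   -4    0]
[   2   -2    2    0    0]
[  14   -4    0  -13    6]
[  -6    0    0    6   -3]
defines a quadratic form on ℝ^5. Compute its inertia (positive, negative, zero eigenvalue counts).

Answer: (2, 3, 0)

Derivation:
step 0: pivot -12 → sign −
step 1: pivot -35/12 → sign −
step 2: pivot 122/35 → sign +
step 3: pivot 75/61 → sign +
step 4: pivot -3/25 → sign −
signature = (2, 3, 0)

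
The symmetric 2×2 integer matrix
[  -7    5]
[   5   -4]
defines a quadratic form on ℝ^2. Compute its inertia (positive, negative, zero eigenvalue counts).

step 0: pivot -7 → sign −
step 1: pivot -3/7 → sign −
signature = (0, 2, 0)

Answer: (0, 2, 0)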